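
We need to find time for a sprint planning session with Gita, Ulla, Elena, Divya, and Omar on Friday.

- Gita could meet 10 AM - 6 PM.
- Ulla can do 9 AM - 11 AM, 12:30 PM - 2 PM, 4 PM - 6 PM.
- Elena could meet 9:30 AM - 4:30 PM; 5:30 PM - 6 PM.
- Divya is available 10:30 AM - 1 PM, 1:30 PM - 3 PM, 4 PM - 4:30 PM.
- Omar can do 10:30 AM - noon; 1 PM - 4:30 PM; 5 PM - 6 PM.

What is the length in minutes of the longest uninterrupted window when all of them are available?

Gita ∩ Ulla: 10:00-11:00, 12:30-14:00, 16:00-18:00.
Gita ∩ Ulla ∩ Elena: 10:00-11:00, 12:30-14:00, 16:00-16:30, 17:30-18:00.
Gita ∩ Ulla ∩ Elena ∩ Divya: 10:30-11:00, 12:30-13:00, 13:30-14:00, 16:00-16:30.
Gita ∩ Ulla ∩ Elena ∩ Divya ∩ Omar: 10:30-11:00, 13:30-14:00, 16:00-16:30.
The longest is 10:30-11:00 at 30 minutes.

30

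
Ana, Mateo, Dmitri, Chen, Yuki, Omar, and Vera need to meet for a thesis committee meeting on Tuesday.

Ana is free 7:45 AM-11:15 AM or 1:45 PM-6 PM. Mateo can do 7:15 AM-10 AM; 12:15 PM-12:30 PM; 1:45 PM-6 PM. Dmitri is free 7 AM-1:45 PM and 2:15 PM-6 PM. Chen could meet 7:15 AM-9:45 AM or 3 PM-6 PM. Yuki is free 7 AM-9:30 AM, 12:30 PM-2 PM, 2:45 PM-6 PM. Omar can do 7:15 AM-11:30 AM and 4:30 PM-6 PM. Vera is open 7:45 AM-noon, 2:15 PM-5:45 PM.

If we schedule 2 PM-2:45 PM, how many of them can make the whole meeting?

2

Ana and Mateo can make the full 14:00-14:45 slot — that's 2.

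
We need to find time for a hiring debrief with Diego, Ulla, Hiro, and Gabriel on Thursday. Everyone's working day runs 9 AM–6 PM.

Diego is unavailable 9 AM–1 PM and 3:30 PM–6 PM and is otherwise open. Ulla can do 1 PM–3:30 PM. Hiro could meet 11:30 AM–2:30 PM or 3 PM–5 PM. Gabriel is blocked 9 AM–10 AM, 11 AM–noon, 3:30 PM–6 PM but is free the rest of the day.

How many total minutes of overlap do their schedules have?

120

Diego free: 13:00-15:30 (invert busy blocks within the working day).
Ulla free: 13:00-15:30.
Hiro free: 11:30-14:30, 15:00-17:00.
Gabriel free: 10:00-11:00, 12:00-15:30 (invert busy blocks within the working day).
Diego ∩ Ulla: 13:00-15:30.
Diego ∩ Ulla ∩ Hiro: 13:00-14:30, 15:00-15:30.
Diego ∩ Ulla ∩ Hiro ∩ Gabriel: 13:00-14:30, 15:00-15:30.
So the common availability across everyone is 13:00-14:30, 15:00-15:30.
Summing the common windows: 90 + 30 = 120 minutes.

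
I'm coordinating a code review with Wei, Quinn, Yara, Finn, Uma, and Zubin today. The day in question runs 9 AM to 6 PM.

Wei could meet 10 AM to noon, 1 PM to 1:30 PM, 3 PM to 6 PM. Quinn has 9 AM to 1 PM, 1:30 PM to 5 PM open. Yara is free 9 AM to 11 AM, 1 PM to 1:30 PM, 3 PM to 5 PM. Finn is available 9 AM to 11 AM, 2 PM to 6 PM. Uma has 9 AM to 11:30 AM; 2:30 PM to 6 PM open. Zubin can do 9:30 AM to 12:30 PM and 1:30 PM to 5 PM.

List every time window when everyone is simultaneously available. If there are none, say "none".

10:00-11:00, 15:00-17:00

Wei ∩ Quinn: 10:00-12:00, 15:00-17:00.
Wei ∩ Quinn ∩ Yara: 10:00-11:00, 15:00-17:00.
Wei ∩ Quinn ∩ Yara ∩ Finn: 10:00-11:00, 15:00-17:00.
Wei ∩ Quinn ∩ Yara ∩ Finn ∩ Uma: 10:00-11:00, 15:00-17:00.
Wei ∩ Quinn ∩ Yara ∩ Finn ∩ Uma ∩ Zubin: 10:00-11:00, 15:00-17:00.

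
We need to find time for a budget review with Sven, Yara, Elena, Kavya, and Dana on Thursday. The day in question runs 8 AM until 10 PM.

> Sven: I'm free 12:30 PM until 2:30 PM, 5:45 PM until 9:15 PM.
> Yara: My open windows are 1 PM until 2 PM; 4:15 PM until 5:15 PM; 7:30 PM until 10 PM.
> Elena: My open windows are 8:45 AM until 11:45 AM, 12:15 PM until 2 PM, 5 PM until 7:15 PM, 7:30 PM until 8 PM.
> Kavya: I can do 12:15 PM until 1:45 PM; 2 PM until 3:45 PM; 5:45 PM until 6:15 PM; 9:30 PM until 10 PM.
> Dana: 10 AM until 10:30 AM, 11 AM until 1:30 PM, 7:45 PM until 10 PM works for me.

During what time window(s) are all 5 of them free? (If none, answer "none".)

13:00-13:30

Sven ∩ Yara: 13:00-14:00, 19:30-21:15.
Sven ∩ Yara ∩ Elena: 13:00-14:00, 19:30-20:00.
Sven ∩ Yara ∩ Elena ∩ Kavya: 13:00-13:45.
Sven ∩ Yara ∩ Elena ∩ Kavya ∩ Dana: 13:00-13:30.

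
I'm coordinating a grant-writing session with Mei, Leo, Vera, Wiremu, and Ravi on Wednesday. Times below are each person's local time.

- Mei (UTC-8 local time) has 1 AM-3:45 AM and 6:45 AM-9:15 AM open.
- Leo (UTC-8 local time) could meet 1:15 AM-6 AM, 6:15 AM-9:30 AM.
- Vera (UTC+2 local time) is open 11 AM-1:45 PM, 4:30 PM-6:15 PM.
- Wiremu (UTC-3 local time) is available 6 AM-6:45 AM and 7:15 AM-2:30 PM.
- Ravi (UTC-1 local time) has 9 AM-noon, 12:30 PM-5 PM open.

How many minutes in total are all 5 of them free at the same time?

Mei in UTC: 09:00-11:45, 14:45-17:15 (add 8h to convert from UTC-8).
Leo in UTC: 09:15-14:00, 14:15-17:30 (add 8h to convert from UTC-8).
Vera in UTC: 09:00-11:45, 14:30-16:15 (subtract 2h to convert from UTC+2).
Wiremu in UTC: 09:00-09:45, 10:15-17:30 (add 3h to convert from UTC-3).
Ravi in UTC: 10:00-13:00, 13:30-18:00 (add 1h to convert from UTC-1).
Mei ∩ Leo: 09:15-11:45, 14:45-17:15.
Mei ∩ Leo ∩ Vera: 09:15-11:45, 14:45-16:15.
Mei ∩ Leo ∩ Vera ∩ Wiremu: 09:15-09:45, 10:15-11:45, 14:45-16:15.
Mei ∩ Leo ∩ Vera ∩ Wiremu ∩ Ravi: 10:15-11:45, 14:45-16:15.
Summing the common windows: 90 + 90 = 180 minutes.

180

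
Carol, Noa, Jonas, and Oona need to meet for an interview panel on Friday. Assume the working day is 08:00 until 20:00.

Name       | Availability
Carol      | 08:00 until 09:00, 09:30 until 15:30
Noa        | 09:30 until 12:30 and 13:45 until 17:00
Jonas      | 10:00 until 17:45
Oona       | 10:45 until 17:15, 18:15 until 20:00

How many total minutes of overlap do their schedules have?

Carol ∩ Noa: 09:30-12:30, 13:45-15:30.
Carol ∩ Noa ∩ Jonas: 10:00-12:30, 13:45-15:30.
Carol ∩ Noa ∩ Jonas ∩ Oona: 10:45-12:30, 13:45-15:30.
Summing the common windows: 105 + 105 = 210 minutes.

210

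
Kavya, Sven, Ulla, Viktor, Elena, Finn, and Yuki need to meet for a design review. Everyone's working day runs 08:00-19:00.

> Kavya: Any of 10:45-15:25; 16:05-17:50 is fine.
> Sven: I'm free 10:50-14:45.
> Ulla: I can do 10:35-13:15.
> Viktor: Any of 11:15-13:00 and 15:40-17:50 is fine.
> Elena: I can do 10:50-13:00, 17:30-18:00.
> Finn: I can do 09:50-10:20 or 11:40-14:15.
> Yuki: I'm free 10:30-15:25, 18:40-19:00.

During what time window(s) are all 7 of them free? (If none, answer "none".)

11:40-13:00

Kavya ∩ Sven: 10:50-14:45.
Kavya ∩ Sven ∩ Ulla: 10:50-13:15.
Kavya ∩ Sven ∩ Ulla ∩ Viktor: 11:15-13:00.
Kavya ∩ Sven ∩ Ulla ∩ Viktor ∩ Elena: 11:15-13:00.
Kavya ∩ Sven ∩ Ulla ∩ Viktor ∩ Elena ∩ Finn: 11:40-13:00.
Kavya ∩ Sven ∩ Ulla ∩ Viktor ∩ Elena ∩ Finn ∩ Yuki: 11:40-13:00.
Those are the intersection windows.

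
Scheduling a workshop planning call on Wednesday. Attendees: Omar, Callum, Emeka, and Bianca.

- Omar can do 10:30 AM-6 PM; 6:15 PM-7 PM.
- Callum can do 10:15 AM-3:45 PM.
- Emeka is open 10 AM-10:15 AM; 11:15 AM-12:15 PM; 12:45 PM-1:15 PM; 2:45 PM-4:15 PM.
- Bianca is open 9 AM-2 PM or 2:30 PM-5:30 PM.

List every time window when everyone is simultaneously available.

Omar ∩ Callum: 10:30-15:45.
Omar ∩ Callum ∩ Emeka: 11:15-12:15, 12:45-13:15, 14:45-15:45.
Omar ∩ Callum ∩ Emeka ∩ Bianca: 11:15-12:15, 12:45-13:15, 14:45-15:45.
So the common availability across everyone is 11:15-12:15, 12:45-13:15, 14:45-15:45.

11:15-12:15, 12:45-13:15, 14:45-15:45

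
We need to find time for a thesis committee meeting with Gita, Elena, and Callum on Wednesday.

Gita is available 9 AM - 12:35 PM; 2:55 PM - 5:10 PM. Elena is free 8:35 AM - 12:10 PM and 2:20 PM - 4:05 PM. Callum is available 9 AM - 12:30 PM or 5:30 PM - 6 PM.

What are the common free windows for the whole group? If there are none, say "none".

Gita ∩ Elena: 09:00-12:10, 14:55-16:05.
Gita ∩ Elena ∩ Callum: 09:00-12:10.

09:00-12:10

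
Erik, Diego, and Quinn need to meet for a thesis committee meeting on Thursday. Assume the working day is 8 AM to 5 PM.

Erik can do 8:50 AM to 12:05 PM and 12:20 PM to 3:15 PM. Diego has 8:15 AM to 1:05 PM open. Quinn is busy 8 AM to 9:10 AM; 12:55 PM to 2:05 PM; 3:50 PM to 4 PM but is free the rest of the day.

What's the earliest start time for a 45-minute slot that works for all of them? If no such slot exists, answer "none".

Erik free: 08:50-12:05, 12:20-15:15.
Diego free: 08:15-13:05.
Quinn free: 09:10-12:55, 14:05-15:50, 16:00-17:00 (invert busy blocks within the working day).
Erik ∩ Diego: 08:50-12:05, 12:20-13:05.
Erik ∩ Diego ∩ Quinn: 09:10-12:05, 12:20-12:55.
So the common availability across everyone is 09:10-12:05, 12:20-12:55.
The first common window of at least 45 minutes is 09:10-12:05, so the earliest start is 09:10.

09:10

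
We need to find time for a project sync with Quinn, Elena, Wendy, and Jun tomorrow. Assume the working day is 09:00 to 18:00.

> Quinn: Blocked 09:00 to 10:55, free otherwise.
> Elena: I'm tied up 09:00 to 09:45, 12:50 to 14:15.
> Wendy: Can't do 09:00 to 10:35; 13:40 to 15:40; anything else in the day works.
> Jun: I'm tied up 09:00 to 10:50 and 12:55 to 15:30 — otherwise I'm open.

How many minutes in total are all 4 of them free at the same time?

255

Quinn free: 10:55-18:00 (invert busy blocks within the working day).
Elena free: 09:45-12:50, 14:15-18:00 (invert busy blocks within the working day).
Wendy free: 10:35-13:40, 15:40-18:00 (invert busy blocks within the working day).
Jun free: 10:50-12:55, 15:30-18:00 (invert busy blocks within the working day).
Quinn ∩ Elena: 10:55-12:50, 14:15-18:00.
Quinn ∩ Elena ∩ Wendy: 10:55-12:50, 15:40-18:00.
Quinn ∩ Elena ∩ Wendy ∩ Jun: 10:55-12:50, 15:40-18:00.
Summing the common windows: 115 + 140 = 255 minutes.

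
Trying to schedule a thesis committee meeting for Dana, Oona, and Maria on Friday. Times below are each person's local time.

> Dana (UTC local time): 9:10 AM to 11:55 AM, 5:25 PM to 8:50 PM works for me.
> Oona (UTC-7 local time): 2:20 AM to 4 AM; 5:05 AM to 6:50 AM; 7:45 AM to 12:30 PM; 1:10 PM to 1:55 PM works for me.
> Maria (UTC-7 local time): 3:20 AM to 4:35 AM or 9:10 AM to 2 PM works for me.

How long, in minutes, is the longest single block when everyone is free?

125

Dana in UTC: 09:10-11:55, 17:25-20:50.
Oona in UTC: 09:20-11:00, 12:05-13:50, 14:45-19:30, 20:10-20:55 (add 7h to convert from UTC-7).
Maria in UTC: 10:20-11:35, 16:10-21:00 (add 7h to convert from UTC-7).
Dana ∩ Oona: 09:20-11:00, 17:25-19:30, 20:10-20:50.
Dana ∩ Oona ∩ Maria: 10:20-11:00, 17:25-19:30, 20:10-20:50.
The longest is 17:25-19:30 at 125 minutes.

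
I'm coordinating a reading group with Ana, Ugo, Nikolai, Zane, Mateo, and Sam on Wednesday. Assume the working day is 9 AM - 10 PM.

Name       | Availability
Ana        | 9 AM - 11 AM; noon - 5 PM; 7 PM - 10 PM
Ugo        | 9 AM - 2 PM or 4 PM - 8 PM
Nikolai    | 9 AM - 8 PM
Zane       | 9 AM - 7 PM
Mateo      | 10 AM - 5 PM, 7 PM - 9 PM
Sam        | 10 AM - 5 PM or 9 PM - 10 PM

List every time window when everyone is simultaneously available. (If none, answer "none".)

Ana ∩ Ugo: 09:00-11:00, 12:00-14:00, 16:00-17:00, 19:00-20:00.
Ana ∩ Ugo ∩ Nikolai: 09:00-11:00, 12:00-14:00, 16:00-17:00, 19:00-20:00.
Ana ∩ Ugo ∩ Nikolai ∩ Zane: 09:00-11:00, 12:00-14:00, 16:00-17:00.
Ana ∩ Ugo ∩ Nikolai ∩ Zane ∩ Mateo: 10:00-11:00, 12:00-14:00, 16:00-17:00.
Ana ∩ Ugo ∩ Nikolai ∩ Zane ∩ Mateo ∩ Sam: 10:00-11:00, 12:00-14:00, 16:00-17:00.
So the common availability across everyone is 10:00-11:00, 12:00-14:00, 16:00-17:00.

10:00-11:00, 12:00-14:00, 16:00-17:00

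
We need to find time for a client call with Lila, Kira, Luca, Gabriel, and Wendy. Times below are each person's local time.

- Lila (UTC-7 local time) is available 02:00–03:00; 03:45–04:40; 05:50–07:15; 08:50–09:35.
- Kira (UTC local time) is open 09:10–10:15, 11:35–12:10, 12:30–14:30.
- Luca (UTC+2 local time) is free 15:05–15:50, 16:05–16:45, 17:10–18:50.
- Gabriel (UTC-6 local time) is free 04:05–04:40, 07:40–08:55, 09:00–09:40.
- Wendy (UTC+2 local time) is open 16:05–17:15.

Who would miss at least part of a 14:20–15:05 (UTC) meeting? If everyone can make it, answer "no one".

Lila in UTC: 09:00-10:00, 10:45-11:40, 12:50-14:15, 15:50-16:35 (add 7h to convert from UTC-7).
Kira in UTC: 09:10-10:15, 11:35-12:10, 12:30-14:30.
Luca in UTC: 13:05-13:50, 14:05-14:45, 15:10-16:50 (subtract 2h to convert from UTC+2).
Gabriel in UTC: 10:05-10:40, 13:40-14:55, 15:00-15:40 (add 6h to convert from UTC-6).
Wendy in UTC: 14:05-15:15 (subtract 2h to convert from UTC+2).
Lila: not fully free for 14:20-15:05. Kira: not fully free for 14:20-15:05. Luca: not fully free for 14:20-15:05. Gabriel: not fully free for 14:20-15:05. Wendy: free for 14:20-15:05.

Gabriel, Kira, Lila, Luca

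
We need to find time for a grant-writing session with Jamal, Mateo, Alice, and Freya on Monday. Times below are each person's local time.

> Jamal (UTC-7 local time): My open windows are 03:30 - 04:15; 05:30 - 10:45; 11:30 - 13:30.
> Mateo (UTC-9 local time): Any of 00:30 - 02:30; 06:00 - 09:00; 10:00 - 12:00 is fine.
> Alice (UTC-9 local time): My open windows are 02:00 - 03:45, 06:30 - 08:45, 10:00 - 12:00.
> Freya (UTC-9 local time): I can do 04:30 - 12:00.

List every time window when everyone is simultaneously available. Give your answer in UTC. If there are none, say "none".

15:30-17:45, 19:00-20:30

Jamal in UTC: 10:30-11:15, 12:30-17:45, 18:30-20:30 (add 7h to convert from UTC-7).
Mateo in UTC: 09:30-11:30, 15:00-18:00, 19:00-21:00 (add 9h to convert from UTC-9).
Alice in UTC: 11:00-12:45, 15:30-17:45, 19:00-21:00 (add 9h to convert from UTC-9).
Freya in UTC: 13:30-21:00 (add 9h to convert from UTC-9).
Jamal ∩ Mateo: 10:30-11:15, 15:00-17:45, 19:00-20:30.
Jamal ∩ Mateo ∩ Alice: 11:00-11:15, 15:30-17:45, 19:00-20:30.
Jamal ∩ Mateo ∩ Alice ∩ Freya: 15:30-17:45, 19:00-20:30.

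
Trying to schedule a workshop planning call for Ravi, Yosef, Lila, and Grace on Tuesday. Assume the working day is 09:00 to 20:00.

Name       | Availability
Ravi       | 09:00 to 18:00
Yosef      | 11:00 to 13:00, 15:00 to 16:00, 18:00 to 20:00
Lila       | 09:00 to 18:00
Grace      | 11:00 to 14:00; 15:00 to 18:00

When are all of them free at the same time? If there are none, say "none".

Ravi ∩ Yosef: 11:00-13:00, 15:00-16:00.
Ravi ∩ Yosef ∩ Lila: 11:00-13:00, 15:00-16:00.
Ravi ∩ Yosef ∩ Lila ∩ Grace: 11:00-13:00, 15:00-16:00.

11:00-13:00, 15:00-16:00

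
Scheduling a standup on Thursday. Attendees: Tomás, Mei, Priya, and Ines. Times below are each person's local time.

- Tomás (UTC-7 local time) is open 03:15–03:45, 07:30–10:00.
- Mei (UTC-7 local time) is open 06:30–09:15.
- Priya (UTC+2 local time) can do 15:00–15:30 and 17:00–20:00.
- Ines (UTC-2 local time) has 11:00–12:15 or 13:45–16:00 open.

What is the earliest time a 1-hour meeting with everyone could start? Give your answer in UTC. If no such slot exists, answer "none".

Tomás in UTC: 10:15-10:45, 14:30-17:00 (add 7h to convert from UTC-7).
Mei in UTC: 13:30-16:15 (add 7h to convert from UTC-7).
Priya in UTC: 13:00-13:30, 15:00-18:00 (subtract 2h to convert from UTC+2).
Ines in UTC: 13:00-14:15, 15:45-18:00 (add 2h to convert from UTC-2).
Tomás ∩ Mei: 14:30-16:15.
Tomás ∩ Mei ∩ Priya: 15:00-16:15.
Tomás ∩ Mei ∩ Priya ∩ Ines: 15:45-16:15.
No common window is at least 60 minutes long.

none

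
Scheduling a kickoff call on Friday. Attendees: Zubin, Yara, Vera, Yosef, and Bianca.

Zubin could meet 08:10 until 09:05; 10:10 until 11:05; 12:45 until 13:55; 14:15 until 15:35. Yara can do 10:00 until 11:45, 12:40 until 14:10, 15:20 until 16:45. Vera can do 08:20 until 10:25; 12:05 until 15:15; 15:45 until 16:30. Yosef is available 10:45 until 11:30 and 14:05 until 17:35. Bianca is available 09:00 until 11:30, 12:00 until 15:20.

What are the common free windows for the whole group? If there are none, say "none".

none

Zubin ∩ Yara: 10:10-11:05, 12:45-13:55, 15:20-15:35.
Zubin ∩ Yara ∩ Vera: 10:10-10:25, 12:45-13:55.
Zubin ∩ Yara ∩ Vera ∩ Yosef: ∅.
Zubin ∩ Yara ∩ Vera ∩ Yosef ∩ Bianca: ∅.
There is no time when everyone is free.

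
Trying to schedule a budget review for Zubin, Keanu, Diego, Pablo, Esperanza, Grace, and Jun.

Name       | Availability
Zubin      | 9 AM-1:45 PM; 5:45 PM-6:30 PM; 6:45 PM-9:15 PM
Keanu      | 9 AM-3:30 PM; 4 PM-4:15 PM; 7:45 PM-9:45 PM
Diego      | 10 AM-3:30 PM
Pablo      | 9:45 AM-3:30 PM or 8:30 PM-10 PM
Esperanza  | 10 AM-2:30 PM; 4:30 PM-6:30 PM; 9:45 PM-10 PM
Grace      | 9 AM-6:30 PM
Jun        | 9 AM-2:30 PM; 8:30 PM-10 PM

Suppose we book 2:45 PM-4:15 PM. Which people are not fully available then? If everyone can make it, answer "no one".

Zubin: not fully free for 14:45-16:15. Keanu: not fully free for 14:45-16:15. Diego: not fully free for 14:45-16:15. Pablo: not fully free for 14:45-16:15. Esperanza: not fully free for 14:45-16:15. Grace: free for 14:45-16:15. Jun: not fully free for 14:45-16:15.

Diego, Esperanza, Jun, Keanu, Pablo, Zubin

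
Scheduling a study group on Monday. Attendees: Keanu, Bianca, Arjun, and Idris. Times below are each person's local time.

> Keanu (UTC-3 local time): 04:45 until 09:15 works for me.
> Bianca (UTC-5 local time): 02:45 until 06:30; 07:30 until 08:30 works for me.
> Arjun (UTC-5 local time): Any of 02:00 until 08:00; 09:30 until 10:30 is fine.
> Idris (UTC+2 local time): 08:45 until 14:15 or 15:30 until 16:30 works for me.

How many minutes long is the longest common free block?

Keanu in UTC: 07:45-12:15 (add 3h to convert from UTC-3).
Bianca in UTC: 07:45-11:30, 12:30-13:30 (add 5h to convert from UTC-5).
Arjun in UTC: 07:00-13:00, 14:30-15:30 (add 5h to convert from UTC-5).
Idris in UTC: 06:45-12:15, 13:30-14:30 (subtract 2h to convert from UTC+2).
Keanu ∩ Bianca: 07:45-11:30.
Keanu ∩ Bianca ∩ Arjun: 07:45-11:30.
Keanu ∩ Bianca ∩ Arjun ∩ Idris: 07:45-11:30.
Those are the intersection windows.
The longest is 07:45-11:30 at 225 minutes.

225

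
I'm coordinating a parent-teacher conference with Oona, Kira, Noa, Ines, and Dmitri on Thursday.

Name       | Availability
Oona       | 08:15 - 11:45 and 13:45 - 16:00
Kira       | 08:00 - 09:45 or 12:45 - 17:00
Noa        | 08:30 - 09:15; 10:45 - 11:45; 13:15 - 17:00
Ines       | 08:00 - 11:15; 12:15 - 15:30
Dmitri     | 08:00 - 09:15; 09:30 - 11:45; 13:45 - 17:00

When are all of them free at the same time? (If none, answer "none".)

08:30-09:15, 13:45-15:30

Oona ∩ Kira: 08:15-09:45, 13:45-16:00.
Oona ∩ Kira ∩ Noa: 08:30-09:15, 13:45-16:00.
Oona ∩ Kira ∩ Noa ∩ Ines: 08:30-09:15, 13:45-15:30.
Oona ∩ Kira ∩ Noa ∩ Ines ∩ Dmitri: 08:30-09:15, 13:45-15:30.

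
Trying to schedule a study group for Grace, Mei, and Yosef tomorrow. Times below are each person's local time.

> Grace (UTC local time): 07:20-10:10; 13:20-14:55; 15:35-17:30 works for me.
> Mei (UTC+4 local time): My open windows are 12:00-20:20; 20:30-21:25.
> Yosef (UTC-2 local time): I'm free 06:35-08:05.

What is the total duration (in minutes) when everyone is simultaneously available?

90

Grace in UTC: 07:20-10:10, 13:20-14:55, 15:35-17:30.
Mei in UTC: 08:00-16:20, 16:30-17:25 (subtract 4h to convert from UTC+4).
Yosef in UTC: 08:35-10:05 (add 2h to convert from UTC-2).
Grace ∩ Mei: 08:00-10:10, 13:20-14:55, 15:35-16:20, 16:30-17:25.
Grace ∩ Mei ∩ Yosef: 08:35-10:05.
That's a single block of 90 minutes.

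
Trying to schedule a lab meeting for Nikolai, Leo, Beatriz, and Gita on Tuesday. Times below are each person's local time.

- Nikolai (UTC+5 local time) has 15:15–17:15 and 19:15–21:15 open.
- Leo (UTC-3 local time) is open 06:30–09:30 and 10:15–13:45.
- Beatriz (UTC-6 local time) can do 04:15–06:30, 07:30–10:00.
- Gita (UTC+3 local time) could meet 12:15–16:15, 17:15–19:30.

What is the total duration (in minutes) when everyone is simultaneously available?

225

Nikolai in UTC: 10:15-12:15, 14:15-16:15 (subtract 5h to convert from UTC+5).
Leo in UTC: 09:30-12:30, 13:15-16:45 (add 3h to convert from UTC-3).
Beatriz in UTC: 10:15-12:30, 13:30-16:00 (add 6h to convert from UTC-6).
Gita in UTC: 09:15-13:15, 14:15-16:30 (subtract 3h to convert from UTC+3).
Nikolai ∩ Leo: 10:15-12:15, 14:15-16:15.
Nikolai ∩ Leo ∩ Beatriz: 10:15-12:15, 14:15-16:00.
Nikolai ∩ Leo ∩ Beatriz ∩ Gita: 10:15-12:15, 14:15-16:00.
Those are the intersection windows.
Summing the common windows: 120 + 105 = 225 minutes.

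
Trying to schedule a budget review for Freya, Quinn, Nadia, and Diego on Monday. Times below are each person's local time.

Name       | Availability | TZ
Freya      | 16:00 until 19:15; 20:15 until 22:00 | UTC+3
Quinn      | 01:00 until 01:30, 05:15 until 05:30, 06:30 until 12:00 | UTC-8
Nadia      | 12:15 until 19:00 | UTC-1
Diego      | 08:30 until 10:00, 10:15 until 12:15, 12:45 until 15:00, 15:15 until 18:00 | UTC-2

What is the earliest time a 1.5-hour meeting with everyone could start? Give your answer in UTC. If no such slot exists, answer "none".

14:45

Freya in UTC: 13:00-16:15, 17:15-19:00 (subtract 3h to convert from UTC+3).
Quinn in UTC: 09:00-09:30, 13:15-13:30, 14:30-20:00 (add 8h to convert from UTC-8).
Nadia in UTC: 13:15-20:00 (add 1h to convert from UTC-1).
Diego in UTC: 10:30-12:00, 12:15-14:15, 14:45-17:00, 17:15-20:00 (add 2h to convert from UTC-2).
Freya ∩ Quinn: 13:15-13:30, 14:30-16:15, 17:15-19:00.
Freya ∩ Quinn ∩ Nadia: 13:15-13:30, 14:30-16:15, 17:15-19:00.
Freya ∩ Quinn ∩ Nadia ∩ Diego: 13:15-13:30, 14:45-16:15, 17:15-19:00.
The first common window of at least 90 minutes is 14:45-16:15, so the earliest start is 14:45.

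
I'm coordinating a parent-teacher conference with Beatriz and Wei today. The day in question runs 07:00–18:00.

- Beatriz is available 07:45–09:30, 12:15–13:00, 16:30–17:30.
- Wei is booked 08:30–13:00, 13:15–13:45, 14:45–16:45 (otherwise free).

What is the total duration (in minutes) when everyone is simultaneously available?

90

Beatriz free: 07:45-09:30, 12:15-13:00, 16:30-17:30.
Wei free: 07:00-08:30, 13:00-13:15, 13:45-14:45, 16:45-18:00 (invert busy blocks within the working day).
Beatriz ∩ Wei: 07:45-08:30, 16:45-17:30.
Summing the common windows: 45 + 45 = 90 minutes.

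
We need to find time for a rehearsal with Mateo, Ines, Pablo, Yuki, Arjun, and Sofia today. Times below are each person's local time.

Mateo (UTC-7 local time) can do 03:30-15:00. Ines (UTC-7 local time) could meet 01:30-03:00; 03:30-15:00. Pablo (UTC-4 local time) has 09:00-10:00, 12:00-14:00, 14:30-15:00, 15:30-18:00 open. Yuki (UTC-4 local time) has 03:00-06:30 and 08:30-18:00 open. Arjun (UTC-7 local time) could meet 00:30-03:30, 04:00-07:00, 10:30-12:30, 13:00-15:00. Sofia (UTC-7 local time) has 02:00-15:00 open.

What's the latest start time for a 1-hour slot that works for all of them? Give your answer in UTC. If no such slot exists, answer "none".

Mateo in UTC: 10:30-22:00 (add 7h to convert from UTC-7).
Ines in UTC: 08:30-10:00, 10:30-22:00 (add 7h to convert from UTC-7).
Pablo in UTC: 13:00-14:00, 16:00-18:00, 18:30-19:00, 19:30-22:00 (add 4h to convert from UTC-4).
Yuki in UTC: 07:00-10:30, 12:30-22:00 (add 4h to convert from UTC-4).
Arjun in UTC: 07:30-10:30, 11:00-14:00, 17:30-19:30, 20:00-22:00 (add 7h to convert from UTC-7).
Sofia in UTC: 09:00-22:00 (add 7h to convert from UTC-7).
Mateo ∩ Ines: 10:30-22:00.
Mateo ∩ Ines ∩ Pablo: 13:00-14:00, 16:00-18:00, 18:30-19:00, 19:30-22:00.
Mateo ∩ Ines ∩ Pablo ∩ Yuki: 13:00-14:00, 16:00-18:00, 18:30-19:00, 19:30-22:00.
Mateo ∩ Ines ∩ Pablo ∩ Yuki ∩ Arjun: 13:00-14:00, 17:30-18:00, 18:30-19:00, 20:00-22:00.
Mateo ∩ Ines ∩ Pablo ∩ Yuki ∩ Arjun ∩ Sofia: 13:00-14:00, 17:30-18:00, 18:30-19:00, 20:00-22:00.
The last common window of at least 60 minutes is 20:00-22:00; a 60-minute meeting can start as late as 21:00 and still end by 22:00.

21:00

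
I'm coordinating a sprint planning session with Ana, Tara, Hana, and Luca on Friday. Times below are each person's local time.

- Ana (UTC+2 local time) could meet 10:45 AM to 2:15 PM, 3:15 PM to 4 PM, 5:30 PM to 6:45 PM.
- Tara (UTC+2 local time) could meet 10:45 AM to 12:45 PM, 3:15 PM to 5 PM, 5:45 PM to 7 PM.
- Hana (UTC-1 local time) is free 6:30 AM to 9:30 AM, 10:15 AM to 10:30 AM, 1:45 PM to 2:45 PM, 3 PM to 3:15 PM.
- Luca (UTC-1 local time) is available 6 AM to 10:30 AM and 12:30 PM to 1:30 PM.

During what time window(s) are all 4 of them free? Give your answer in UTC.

08:45-10:30

Ana in UTC: 08:45-12:15, 13:15-14:00, 15:30-16:45 (subtract 2h to convert from UTC+2).
Tara in UTC: 08:45-10:45, 13:15-15:00, 15:45-17:00 (subtract 2h to convert from UTC+2).
Hana in UTC: 07:30-10:30, 11:15-11:30, 14:45-15:45, 16:00-16:15 (add 1h to convert from UTC-1).
Luca in UTC: 07:00-11:30, 13:30-14:30 (add 1h to convert from UTC-1).
Ana ∩ Tara: 08:45-10:45, 13:15-14:00, 15:45-16:45.
Ana ∩ Tara ∩ Hana: 08:45-10:30, 16:00-16:15.
Ana ∩ Tara ∩ Hana ∩ Luca: 08:45-10:30.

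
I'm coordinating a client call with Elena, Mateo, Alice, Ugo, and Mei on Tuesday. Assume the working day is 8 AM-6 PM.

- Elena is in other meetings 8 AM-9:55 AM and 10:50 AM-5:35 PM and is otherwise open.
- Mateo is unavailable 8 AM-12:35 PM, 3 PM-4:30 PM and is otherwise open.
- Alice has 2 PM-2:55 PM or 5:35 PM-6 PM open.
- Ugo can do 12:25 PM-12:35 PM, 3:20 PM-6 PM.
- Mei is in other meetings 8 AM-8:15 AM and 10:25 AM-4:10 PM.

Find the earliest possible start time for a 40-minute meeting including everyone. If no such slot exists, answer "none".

Elena free: 09:55-10:50, 17:35-18:00 (invert busy blocks within the working day).
Mateo free: 12:35-15:00, 16:30-18:00 (invert busy blocks within the working day).
Alice free: 14:00-14:55, 17:35-18:00.
Ugo free: 12:25-12:35, 15:20-18:00.
Mei free: 08:15-10:25, 16:10-18:00 (invert busy blocks within the working day).
Elena ∩ Mateo: 17:35-18:00.
Elena ∩ Mateo ∩ Alice: 17:35-18:00.
Elena ∩ Mateo ∩ Alice ∩ Ugo: 17:35-18:00.
Elena ∩ Mateo ∩ Alice ∩ Ugo ∩ Mei: 17:35-18:00.
No common window is at least 40 minutes long.

none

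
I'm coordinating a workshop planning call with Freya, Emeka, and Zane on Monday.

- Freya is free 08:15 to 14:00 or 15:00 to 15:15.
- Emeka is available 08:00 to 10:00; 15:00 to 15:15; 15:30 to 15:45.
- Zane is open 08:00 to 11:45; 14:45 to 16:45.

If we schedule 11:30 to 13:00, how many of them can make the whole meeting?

Freya can make the full 11:30-13:00 slot — that's 1.

1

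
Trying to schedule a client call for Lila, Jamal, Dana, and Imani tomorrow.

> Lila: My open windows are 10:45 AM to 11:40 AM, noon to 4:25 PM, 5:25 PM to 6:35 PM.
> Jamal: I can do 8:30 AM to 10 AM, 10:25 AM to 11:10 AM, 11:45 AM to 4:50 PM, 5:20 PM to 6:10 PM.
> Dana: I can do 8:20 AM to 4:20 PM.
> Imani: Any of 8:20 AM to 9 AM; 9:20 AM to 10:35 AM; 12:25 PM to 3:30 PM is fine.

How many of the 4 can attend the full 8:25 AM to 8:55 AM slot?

Dana and Imani can make the full 08:25-08:55 slot — that's 2.

2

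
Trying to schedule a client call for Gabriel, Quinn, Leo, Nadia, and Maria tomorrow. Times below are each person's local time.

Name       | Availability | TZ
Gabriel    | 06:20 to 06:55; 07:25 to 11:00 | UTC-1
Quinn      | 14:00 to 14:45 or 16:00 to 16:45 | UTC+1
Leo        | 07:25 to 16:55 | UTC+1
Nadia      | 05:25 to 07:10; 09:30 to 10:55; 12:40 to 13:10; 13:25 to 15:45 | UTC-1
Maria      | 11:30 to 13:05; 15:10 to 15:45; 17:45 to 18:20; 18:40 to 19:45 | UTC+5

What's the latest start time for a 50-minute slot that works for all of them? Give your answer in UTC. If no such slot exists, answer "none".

none

Gabriel in UTC: 07:20-07:55, 08:25-12:00 (add 1h to convert from UTC-1).
Quinn in UTC: 13:00-13:45, 15:00-15:45 (subtract 1h to convert from UTC+1).
Leo in UTC: 06:25-15:55 (subtract 1h to convert from UTC+1).
Nadia in UTC: 06:25-08:10, 10:30-11:55, 13:40-14:10, 14:25-16:45 (add 1h to convert from UTC-1).
Maria in UTC: 06:30-08:05, 10:10-10:45, 12:45-13:20, 13:40-14:45 (subtract 5h to convert from UTC+5).
Gabriel ∩ Quinn: ∅.
Gabriel ∩ Quinn ∩ Leo: ∅.
Gabriel ∩ Quinn ∩ Leo ∩ Nadia: ∅.
Gabriel ∩ Quinn ∩ Leo ∩ Nadia ∩ Maria: ∅.
There is no time when everyone is free.
No common window is at least 50 minutes long.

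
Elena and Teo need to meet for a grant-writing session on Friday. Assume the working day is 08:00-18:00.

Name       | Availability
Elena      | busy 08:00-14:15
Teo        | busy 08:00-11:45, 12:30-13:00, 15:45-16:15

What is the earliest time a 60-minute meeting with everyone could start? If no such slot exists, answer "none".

Elena free: 14:15-18:00 (invert busy blocks within the working day).
Teo free: 11:45-12:30, 13:00-15:45, 16:15-18:00 (invert busy blocks within the working day).
Elena ∩ Teo: 14:15-15:45, 16:15-18:00.
Those are the intersection windows.
The first common window of at least 60 minutes is 14:15-15:45, so the earliest start is 14:15.

14:15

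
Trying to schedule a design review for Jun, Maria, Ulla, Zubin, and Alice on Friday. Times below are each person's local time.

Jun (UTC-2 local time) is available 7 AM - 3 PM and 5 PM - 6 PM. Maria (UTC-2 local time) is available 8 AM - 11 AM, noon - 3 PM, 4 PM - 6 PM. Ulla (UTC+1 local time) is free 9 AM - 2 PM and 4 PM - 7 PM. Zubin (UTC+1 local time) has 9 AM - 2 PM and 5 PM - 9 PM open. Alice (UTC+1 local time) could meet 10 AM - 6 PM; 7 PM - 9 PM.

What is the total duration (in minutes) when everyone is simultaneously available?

240

Jun in UTC: 09:00-17:00, 19:00-20:00 (add 2h to convert from UTC-2).
Maria in UTC: 10:00-13:00, 14:00-17:00, 18:00-20:00 (add 2h to convert from UTC-2).
Ulla in UTC: 08:00-13:00, 15:00-18:00 (subtract 1h to convert from UTC+1).
Zubin in UTC: 08:00-13:00, 16:00-20:00 (subtract 1h to convert from UTC+1).
Alice in UTC: 09:00-17:00, 18:00-20:00 (subtract 1h to convert from UTC+1).
Jun ∩ Maria: 10:00-13:00, 14:00-17:00, 19:00-20:00.
Jun ∩ Maria ∩ Ulla: 10:00-13:00, 15:00-17:00.
Jun ∩ Maria ∩ Ulla ∩ Zubin: 10:00-13:00, 16:00-17:00.
Jun ∩ Maria ∩ Ulla ∩ Zubin ∩ Alice: 10:00-13:00, 16:00-17:00.
Summing the common windows: 180 + 60 = 240 minutes.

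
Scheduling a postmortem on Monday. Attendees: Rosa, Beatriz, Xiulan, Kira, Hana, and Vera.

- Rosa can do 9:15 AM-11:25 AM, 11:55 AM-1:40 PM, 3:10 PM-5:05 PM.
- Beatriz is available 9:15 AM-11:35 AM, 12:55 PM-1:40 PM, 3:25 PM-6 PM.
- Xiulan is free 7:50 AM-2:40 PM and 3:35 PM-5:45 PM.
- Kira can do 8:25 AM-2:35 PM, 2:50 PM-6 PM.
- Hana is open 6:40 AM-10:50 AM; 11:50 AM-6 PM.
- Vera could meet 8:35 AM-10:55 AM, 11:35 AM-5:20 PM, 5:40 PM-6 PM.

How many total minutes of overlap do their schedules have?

Rosa ∩ Beatriz: 09:15-11:25, 12:55-13:40, 15:25-17:05.
Rosa ∩ Beatriz ∩ Xiulan: 09:15-11:25, 12:55-13:40, 15:35-17:05.
Rosa ∩ Beatriz ∩ Xiulan ∩ Kira: 09:15-11:25, 12:55-13:40, 15:35-17:05.
Rosa ∩ Beatriz ∩ Xiulan ∩ Kira ∩ Hana: 09:15-10:50, 12:55-13:40, 15:35-17:05.
Rosa ∩ Beatriz ∩ Xiulan ∩ Kira ∩ Hana ∩ Vera: 09:15-10:50, 12:55-13:40, 15:35-17:05.
Summing the common windows: 95 + 45 + 90 = 230 minutes.

230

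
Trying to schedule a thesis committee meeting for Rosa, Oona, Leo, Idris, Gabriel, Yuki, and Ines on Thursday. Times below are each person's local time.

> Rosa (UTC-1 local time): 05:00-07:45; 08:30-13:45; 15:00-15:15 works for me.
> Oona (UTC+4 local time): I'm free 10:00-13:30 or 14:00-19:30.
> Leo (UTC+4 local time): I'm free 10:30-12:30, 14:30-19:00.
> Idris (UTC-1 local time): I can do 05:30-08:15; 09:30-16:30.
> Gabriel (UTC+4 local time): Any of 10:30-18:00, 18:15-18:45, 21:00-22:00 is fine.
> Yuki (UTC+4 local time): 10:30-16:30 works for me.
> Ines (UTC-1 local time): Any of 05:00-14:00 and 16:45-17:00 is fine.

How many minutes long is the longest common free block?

120

Rosa in UTC: 06:00-08:45, 09:30-14:45, 16:00-16:15 (add 1h to convert from UTC-1).
Oona in UTC: 06:00-09:30, 10:00-15:30 (subtract 4h to convert from UTC+4).
Leo in UTC: 06:30-08:30, 10:30-15:00 (subtract 4h to convert from UTC+4).
Idris in UTC: 06:30-09:15, 10:30-17:30 (add 1h to convert from UTC-1).
Gabriel in UTC: 06:30-14:00, 14:15-14:45, 17:00-18:00 (subtract 4h to convert from UTC+4).
Yuki in UTC: 06:30-12:30 (subtract 4h to convert from UTC+4).
Ines in UTC: 06:00-15:00, 17:45-18:00 (add 1h to convert from UTC-1).
Rosa ∩ Oona: 06:00-08:45, 10:00-14:45.
Rosa ∩ Oona ∩ Leo: 06:30-08:30, 10:30-14:45.
Rosa ∩ Oona ∩ Leo ∩ Idris: 06:30-08:30, 10:30-14:45.
Rosa ∩ Oona ∩ Leo ∩ Idris ∩ Gabriel: 06:30-08:30, 10:30-14:00, 14:15-14:45.
Rosa ∩ Oona ∩ Leo ∩ Idris ∩ Gabriel ∩ Yuki: 06:30-08:30, 10:30-12:30.
Rosa ∩ Oona ∩ Leo ∩ Idris ∩ Gabriel ∩ Yuki ∩ Ines: 06:30-08:30, 10:30-12:30.
So the common availability across everyone is 06:30-08:30, 10:30-12:30.
The longest is 06:30-08:30 at 120 minutes.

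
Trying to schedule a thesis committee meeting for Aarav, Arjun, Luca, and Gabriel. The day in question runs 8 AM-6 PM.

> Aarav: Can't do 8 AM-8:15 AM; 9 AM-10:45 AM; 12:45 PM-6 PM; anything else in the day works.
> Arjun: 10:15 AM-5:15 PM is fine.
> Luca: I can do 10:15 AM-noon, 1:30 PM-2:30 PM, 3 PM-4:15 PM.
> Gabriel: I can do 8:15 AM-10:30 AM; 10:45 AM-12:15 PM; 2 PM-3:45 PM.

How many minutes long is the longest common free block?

Aarav free: 08:15-09:00, 10:45-12:45 (invert busy blocks within the working day).
Arjun free: 10:15-17:15.
Luca free: 10:15-12:00, 13:30-14:30, 15:00-16:15.
Gabriel free: 08:15-10:30, 10:45-12:15, 14:00-15:45.
Aarav ∩ Arjun: 10:45-12:45.
Aarav ∩ Arjun ∩ Luca: 10:45-12:00.
Aarav ∩ Arjun ∩ Luca ∩ Gabriel: 10:45-12:00.
So the common availability across everyone is 10:45-12:00.
The longest is 10:45-12:00 at 75 minutes.

75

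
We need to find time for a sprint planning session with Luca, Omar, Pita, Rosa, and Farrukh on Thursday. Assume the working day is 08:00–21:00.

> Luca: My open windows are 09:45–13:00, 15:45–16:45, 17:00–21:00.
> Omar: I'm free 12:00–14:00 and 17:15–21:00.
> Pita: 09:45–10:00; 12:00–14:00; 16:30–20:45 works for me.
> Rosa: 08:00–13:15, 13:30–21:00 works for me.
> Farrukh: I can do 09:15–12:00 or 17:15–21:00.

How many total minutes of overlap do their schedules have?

210

Luca ∩ Omar: 12:00-13:00, 17:15-21:00.
Luca ∩ Omar ∩ Pita: 12:00-13:00, 17:15-20:45.
Luca ∩ Omar ∩ Pita ∩ Rosa: 12:00-13:00, 17:15-20:45.
Luca ∩ Omar ∩ Pita ∩ Rosa ∩ Farrukh: 17:15-20:45.
That's a single block of 210 minutes.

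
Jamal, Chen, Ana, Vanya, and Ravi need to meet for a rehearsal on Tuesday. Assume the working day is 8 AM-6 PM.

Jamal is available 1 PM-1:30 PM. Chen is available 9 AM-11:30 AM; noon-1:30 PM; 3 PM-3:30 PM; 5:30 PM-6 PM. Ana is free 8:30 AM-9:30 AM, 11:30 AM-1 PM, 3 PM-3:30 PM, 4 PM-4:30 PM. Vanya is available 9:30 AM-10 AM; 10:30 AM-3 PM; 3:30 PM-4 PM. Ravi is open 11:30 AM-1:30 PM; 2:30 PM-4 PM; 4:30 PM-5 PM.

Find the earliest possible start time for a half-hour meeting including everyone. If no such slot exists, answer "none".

Jamal ∩ Chen: 13:00-13:30.
Jamal ∩ Chen ∩ Ana: ∅.
Jamal ∩ Chen ∩ Ana ∩ Vanya: ∅.
Jamal ∩ Chen ∩ Ana ∩ Vanya ∩ Ravi: ∅.
There is no time when everyone is free.
No common window is at least 30 minutes long.

none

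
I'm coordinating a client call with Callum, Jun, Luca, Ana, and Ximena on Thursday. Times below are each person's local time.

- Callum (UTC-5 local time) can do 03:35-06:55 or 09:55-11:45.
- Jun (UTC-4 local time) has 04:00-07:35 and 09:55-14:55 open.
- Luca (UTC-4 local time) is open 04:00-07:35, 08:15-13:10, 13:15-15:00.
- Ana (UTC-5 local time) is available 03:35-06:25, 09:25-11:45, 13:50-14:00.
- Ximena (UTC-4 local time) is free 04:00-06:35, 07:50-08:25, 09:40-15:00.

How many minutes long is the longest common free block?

Callum in UTC: 08:35-11:55, 14:55-16:45 (add 5h to convert from UTC-5).
Jun in UTC: 08:00-11:35, 13:55-18:55 (add 4h to convert from UTC-4).
Luca in UTC: 08:00-11:35, 12:15-17:10, 17:15-19:00 (add 4h to convert from UTC-4).
Ana in UTC: 08:35-11:25, 14:25-16:45, 18:50-19:00 (add 5h to convert from UTC-5).
Ximena in UTC: 08:00-10:35, 11:50-12:25, 13:40-19:00 (add 4h to convert from UTC-4).
Callum ∩ Jun: 08:35-11:35, 14:55-16:45.
Callum ∩ Jun ∩ Luca: 08:35-11:35, 14:55-16:45.
Callum ∩ Jun ∩ Luca ∩ Ana: 08:35-11:25, 14:55-16:45.
Callum ∩ Jun ∩ Luca ∩ Ana ∩ Ximena: 08:35-10:35, 14:55-16:45.
The longest is 08:35-10:35 at 120 minutes.

120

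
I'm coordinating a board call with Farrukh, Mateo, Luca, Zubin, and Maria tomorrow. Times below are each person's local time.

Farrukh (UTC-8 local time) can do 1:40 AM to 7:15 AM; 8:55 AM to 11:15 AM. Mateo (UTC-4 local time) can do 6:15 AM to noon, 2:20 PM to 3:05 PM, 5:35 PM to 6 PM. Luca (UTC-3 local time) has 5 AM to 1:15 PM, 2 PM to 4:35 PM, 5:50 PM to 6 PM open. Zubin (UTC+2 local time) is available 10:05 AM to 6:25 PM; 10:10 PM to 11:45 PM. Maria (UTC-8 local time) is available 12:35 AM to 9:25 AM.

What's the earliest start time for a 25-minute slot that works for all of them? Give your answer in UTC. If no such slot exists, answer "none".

10:15

Farrukh in UTC: 09:40-15:15, 16:55-19:15 (add 8h to convert from UTC-8).
Mateo in UTC: 10:15-16:00, 18:20-19:05, 21:35-22:00 (add 4h to convert from UTC-4).
Luca in UTC: 08:00-16:15, 17:00-19:35, 20:50-21:00 (add 3h to convert from UTC-3).
Zubin in UTC: 08:05-16:25, 20:10-21:45 (subtract 2h to convert from UTC+2).
Maria in UTC: 08:35-17:25 (add 8h to convert from UTC-8).
Farrukh ∩ Mateo: 10:15-15:15, 18:20-19:05.
Farrukh ∩ Mateo ∩ Luca: 10:15-15:15, 18:20-19:05.
Farrukh ∩ Mateo ∩ Luca ∩ Zubin: 10:15-15:15.
Farrukh ∩ Mateo ∩ Luca ∩ Zubin ∩ Maria: 10:15-15:15.
Those are the intersection windows.
The first common window of at least 25 minutes is 10:15-15:15, so the earliest start is 10:15.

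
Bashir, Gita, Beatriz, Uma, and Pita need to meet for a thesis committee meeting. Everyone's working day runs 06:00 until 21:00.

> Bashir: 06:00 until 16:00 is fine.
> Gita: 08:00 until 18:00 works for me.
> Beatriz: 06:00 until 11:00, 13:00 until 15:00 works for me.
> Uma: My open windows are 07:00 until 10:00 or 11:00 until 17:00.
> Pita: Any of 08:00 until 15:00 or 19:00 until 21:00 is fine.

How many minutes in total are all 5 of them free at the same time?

240

Bashir ∩ Gita: 08:00-16:00.
Bashir ∩ Gita ∩ Beatriz: 08:00-11:00, 13:00-15:00.
Bashir ∩ Gita ∩ Beatriz ∩ Uma: 08:00-10:00, 13:00-15:00.
Bashir ∩ Gita ∩ Beatriz ∩ Uma ∩ Pita: 08:00-10:00, 13:00-15:00.
Those are the intersection windows.
Summing the common windows: 120 + 120 = 240 minutes.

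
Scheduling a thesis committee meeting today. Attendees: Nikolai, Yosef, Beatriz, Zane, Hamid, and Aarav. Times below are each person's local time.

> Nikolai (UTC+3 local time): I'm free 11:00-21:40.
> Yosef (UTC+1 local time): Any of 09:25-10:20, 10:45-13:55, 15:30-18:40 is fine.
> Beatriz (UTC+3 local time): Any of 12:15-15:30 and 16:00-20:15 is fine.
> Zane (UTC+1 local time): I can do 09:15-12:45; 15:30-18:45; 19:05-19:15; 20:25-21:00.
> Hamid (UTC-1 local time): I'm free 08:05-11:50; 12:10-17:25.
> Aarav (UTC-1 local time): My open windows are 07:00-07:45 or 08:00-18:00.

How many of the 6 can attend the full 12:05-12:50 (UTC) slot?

Nikolai in UTC: 08:00-18:40 (subtract 3h to convert from UTC+3).
Yosef in UTC: 08:25-09:20, 09:45-12:55, 14:30-17:40 (subtract 1h to convert from UTC+1).
Beatriz in UTC: 09:15-12:30, 13:00-17:15 (subtract 3h to convert from UTC+3).
Zane in UTC: 08:15-11:45, 14:30-17:45, 18:05-18:15, 19:25-20:00 (subtract 1h to convert from UTC+1).
Hamid in UTC: 09:05-12:50, 13:10-18:25 (add 1h to convert from UTC-1).
Aarav in UTC: 08:00-08:45, 09:00-19:00 (add 1h to convert from UTC-1).
Nikolai, Yosef, Hamid, and Aarav can make the full 12:05-12:50 slot — that's 4.

4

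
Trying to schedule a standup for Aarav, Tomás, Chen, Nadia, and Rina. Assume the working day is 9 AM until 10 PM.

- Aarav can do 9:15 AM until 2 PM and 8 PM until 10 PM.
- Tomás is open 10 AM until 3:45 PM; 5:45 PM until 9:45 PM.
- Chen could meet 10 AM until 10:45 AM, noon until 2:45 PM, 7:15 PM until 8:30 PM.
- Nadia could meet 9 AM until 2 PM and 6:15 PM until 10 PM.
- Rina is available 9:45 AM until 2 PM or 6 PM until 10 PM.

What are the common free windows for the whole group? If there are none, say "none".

Aarav ∩ Tomás: 10:00-14:00, 20:00-21:45.
Aarav ∩ Tomás ∩ Chen: 10:00-10:45, 12:00-14:00, 20:00-20:30.
Aarav ∩ Tomás ∩ Chen ∩ Nadia: 10:00-10:45, 12:00-14:00, 20:00-20:30.
Aarav ∩ Tomás ∩ Chen ∩ Nadia ∩ Rina: 10:00-10:45, 12:00-14:00, 20:00-20:30.
So the common availability across everyone is 10:00-10:45, 12:00-14:00, 20:00-20:30.

10:00-10:45, 12:00-14:00, 20:00-20:30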